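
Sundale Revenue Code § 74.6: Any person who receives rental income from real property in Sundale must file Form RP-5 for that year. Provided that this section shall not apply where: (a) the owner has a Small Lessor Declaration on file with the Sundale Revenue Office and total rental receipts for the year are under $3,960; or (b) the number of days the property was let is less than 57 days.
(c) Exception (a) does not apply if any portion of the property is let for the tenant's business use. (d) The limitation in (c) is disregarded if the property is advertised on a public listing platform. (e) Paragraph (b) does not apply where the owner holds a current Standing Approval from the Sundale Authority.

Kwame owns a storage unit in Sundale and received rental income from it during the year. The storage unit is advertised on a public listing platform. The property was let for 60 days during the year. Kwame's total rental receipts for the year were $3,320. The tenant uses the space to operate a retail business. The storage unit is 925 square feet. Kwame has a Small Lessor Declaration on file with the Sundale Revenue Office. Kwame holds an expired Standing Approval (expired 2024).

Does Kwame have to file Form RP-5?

Exception (a) is satisfied on its face — a Small Lessor Declaration is on file; total rental receipts for the year are $3,320, under the $3,960 limit. Applying paragraphs (c)–(d): (c) applies (the space is let for business use), but yields to (d): (d) operates against (c): the property is publicly advertised. So (a) applies.
Exception (b) requires that the number of days the property was let is less than 57 days; but the number of days the property was let is 60 days, not less than 57 days, so (b) is unavailable.

No — exception (a) applies; Kwame is not required to file Form RP-5.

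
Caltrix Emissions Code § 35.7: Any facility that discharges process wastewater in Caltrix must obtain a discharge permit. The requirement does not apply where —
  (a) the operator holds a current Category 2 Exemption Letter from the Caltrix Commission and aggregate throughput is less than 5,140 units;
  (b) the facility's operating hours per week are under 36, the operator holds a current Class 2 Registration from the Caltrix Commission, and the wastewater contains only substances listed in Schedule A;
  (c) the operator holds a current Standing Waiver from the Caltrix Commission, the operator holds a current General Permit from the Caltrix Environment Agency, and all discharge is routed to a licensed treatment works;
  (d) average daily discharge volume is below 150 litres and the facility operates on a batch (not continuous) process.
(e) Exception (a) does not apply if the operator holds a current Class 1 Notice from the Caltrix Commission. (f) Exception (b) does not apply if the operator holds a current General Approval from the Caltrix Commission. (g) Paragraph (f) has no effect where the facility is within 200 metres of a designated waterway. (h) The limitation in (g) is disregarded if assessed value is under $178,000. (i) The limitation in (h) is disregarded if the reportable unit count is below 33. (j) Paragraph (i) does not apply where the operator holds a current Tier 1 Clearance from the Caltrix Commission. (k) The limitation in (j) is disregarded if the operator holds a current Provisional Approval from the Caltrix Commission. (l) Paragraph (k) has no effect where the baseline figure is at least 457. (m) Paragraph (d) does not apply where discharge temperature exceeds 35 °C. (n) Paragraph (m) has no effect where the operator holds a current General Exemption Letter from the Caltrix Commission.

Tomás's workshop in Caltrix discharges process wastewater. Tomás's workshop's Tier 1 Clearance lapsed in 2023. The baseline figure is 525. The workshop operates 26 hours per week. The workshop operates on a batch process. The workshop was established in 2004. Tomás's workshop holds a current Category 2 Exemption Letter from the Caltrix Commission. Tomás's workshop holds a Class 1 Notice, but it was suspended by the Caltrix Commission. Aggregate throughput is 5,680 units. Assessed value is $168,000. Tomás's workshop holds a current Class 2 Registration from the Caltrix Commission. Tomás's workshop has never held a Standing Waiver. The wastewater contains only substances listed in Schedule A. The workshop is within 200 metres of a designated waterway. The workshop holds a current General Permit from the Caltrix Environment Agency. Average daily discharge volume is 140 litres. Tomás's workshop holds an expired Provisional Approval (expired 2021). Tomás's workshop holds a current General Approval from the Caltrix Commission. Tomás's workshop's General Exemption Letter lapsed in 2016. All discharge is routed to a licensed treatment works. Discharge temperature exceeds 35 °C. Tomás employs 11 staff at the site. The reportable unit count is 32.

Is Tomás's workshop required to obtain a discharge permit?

Exception (a) requires that aggregate throughput is less than 5,140 units; but aggregate throughput is 5,680 units, not less than 5,140 units, so (a) is unavailable.
Exception (b)'s conditions are all satisfied: the facility's operating hours per week are 26, under the 36 limit; a current Class 2 Registration is held; the wastewater is Schedule-A-only. Applying paragraphs (f)–(l): (f) operates (a current General Approval is held), but is displaced by (g): (g) is engaged — the workshop is within 200 m of a designated waterway. (h) would limit (g) — assessed value is $168,000, under the $178,000 limit — but (i) sets (h) aside: (i) is engaged — the reportable unit count is 32, below the 33 limit. (j), which would lift (i), is not triggered — the Tier 1 Clearance is not current. (b) remains available.
Exception (c) requires that the operator holds a current Standing Waiver from the Caltrix Commission; but no current Standing Waiver is held, so (c) is unavailable.
Exception (d) is satisfied on its face — average daily discharge volume is 140 litres, below the 150 litres limit; the facility operates on a batch process. But applying paragraphs (m)–(n): (m) operates — discharge temperature exceeds 35 °C. (n) is not engaged (the General Exemption Letter is not current), so (m) stands. Exception (d) does not apply.

No — exception (b) applies; Tomás's workshop is not required to obtain a discharge permit.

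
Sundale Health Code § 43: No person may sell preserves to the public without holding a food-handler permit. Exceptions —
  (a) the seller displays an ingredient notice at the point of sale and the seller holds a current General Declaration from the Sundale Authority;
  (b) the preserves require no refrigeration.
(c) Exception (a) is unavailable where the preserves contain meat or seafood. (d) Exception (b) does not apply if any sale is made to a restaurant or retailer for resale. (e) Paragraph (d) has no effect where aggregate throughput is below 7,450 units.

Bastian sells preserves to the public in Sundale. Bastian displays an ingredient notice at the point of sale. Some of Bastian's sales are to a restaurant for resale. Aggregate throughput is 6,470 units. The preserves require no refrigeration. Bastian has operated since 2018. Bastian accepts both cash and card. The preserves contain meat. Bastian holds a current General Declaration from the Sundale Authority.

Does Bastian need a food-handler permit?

No — exception (b) applies; Bastian is not required to hold a food-handler permit.

All of (a)'s requirements are met (an ingredient notice is displayed; a current General Declaration is held). Turning to paragraph (c): (c) operates — the preserves contain meat. So (a) is unavailable.
Exception (b)'s conditions are all satisfied: the preserves are shelf-stable. Applying paragraphs (d)–(e): (d) applies (some sales are to a restaurant for resale), but yields to (e): (e) is triggered — aggregate throughput is 6,470 units, below the 7,450 units limit. So (b) applies.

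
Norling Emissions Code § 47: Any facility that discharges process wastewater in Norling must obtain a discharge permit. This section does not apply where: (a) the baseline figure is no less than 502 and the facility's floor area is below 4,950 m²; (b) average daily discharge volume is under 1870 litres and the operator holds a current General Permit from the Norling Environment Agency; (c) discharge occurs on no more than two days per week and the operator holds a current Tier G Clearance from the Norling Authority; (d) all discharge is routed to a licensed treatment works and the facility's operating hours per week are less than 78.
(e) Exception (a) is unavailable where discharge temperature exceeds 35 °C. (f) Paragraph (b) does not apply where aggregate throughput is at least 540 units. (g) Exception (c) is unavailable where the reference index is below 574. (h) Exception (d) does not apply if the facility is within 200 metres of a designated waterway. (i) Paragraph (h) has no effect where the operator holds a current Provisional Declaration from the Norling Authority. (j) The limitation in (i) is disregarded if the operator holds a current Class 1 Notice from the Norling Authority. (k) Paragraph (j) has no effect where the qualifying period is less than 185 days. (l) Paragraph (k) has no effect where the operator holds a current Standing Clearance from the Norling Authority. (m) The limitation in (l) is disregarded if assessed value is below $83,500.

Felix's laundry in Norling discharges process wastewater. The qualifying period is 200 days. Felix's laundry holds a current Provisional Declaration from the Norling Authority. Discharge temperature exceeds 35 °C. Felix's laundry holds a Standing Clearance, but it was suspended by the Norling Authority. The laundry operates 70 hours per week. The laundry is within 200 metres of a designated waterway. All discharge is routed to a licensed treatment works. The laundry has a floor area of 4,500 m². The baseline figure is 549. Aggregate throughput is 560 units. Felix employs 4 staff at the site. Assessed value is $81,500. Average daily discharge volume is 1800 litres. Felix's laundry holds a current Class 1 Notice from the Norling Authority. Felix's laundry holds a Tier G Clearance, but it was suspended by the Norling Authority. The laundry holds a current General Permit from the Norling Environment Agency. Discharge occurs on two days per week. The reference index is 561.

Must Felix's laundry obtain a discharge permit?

Yes — Felix's laundry must obtain a discharge permit.

All of (a)'s requirements are met (the baseline figure is 549, meeting the 502 threshold; the facility's floor area is 4,500 m², below the 4,950 m² limit). However, paragraph (e) must be considered: (e) is triggered — discharge temperature exceeds 35 °C. (a) is therefore removed.
Exception (b) is satisfied on its face — average daily discharge volume is 1800 litres, under the 1870 litres limit; a current General Permit is held. However, paragraph (f) must be considered: (f) applies — aggregate throughput is 560 units, meeting the 540 units threshold. Exception (b) does not apply.
Exception (c) fails — there is no Tier G Clearance in force.
Exception (d) is satisfied on its face — discharge is routed to a licensed treatment works; the facility's operating hours per week are 70, less than the 78 limit. Turning to paragraphs (h)–(m): (h) operates against (d): the laundry is within 200 m of a designated waterway. (i) is triggered (a current Provisional Declaration is held), but yields to (j): (j) operates against (i): a current Class 1 Notice is held. (k) does not operate here (the qualifying period is 200 days, not less than 185 days), so (j) stands. So (d) is unavailable.
Every exception is unavailable, so the rule governs.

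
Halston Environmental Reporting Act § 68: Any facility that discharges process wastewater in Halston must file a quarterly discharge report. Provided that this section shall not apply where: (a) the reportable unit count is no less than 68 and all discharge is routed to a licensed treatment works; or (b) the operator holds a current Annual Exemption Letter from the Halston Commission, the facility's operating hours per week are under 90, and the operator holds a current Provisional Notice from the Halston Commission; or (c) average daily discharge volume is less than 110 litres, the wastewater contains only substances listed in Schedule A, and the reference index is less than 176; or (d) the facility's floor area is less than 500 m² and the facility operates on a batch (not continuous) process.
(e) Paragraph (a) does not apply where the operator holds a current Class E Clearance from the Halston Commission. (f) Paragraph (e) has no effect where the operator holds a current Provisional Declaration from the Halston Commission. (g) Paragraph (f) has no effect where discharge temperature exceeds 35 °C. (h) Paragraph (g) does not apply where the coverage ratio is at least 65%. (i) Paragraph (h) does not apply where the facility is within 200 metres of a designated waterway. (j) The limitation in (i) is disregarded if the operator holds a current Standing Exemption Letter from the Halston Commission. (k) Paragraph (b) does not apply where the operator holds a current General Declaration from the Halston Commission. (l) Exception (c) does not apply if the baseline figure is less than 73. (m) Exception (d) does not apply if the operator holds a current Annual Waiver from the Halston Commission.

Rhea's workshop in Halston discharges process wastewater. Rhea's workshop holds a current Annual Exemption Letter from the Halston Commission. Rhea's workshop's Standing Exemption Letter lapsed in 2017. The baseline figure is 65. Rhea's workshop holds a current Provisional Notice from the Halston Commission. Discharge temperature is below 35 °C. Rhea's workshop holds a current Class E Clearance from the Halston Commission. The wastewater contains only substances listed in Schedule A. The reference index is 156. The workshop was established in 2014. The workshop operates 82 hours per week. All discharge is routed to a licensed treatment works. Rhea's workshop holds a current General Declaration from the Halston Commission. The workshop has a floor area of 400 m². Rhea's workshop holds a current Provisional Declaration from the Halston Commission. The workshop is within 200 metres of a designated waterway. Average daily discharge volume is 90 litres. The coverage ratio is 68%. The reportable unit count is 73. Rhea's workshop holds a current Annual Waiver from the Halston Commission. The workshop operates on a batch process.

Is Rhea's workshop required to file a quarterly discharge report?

Exception (a) is satisfied on its face — the reportable unit count is 73, meeting the 68 threshold; discharge is routed to a licensed treatment works. Under paragraphs (e)–(j): (e) would limit (a) — a current Class E Clearance is held — but (f) sets (e) aside: (f) operates against (e): a current Provisional Declaration is held. (g), which would lift (f), is not engaged — discharge temperature is below 35 °C. (a) remains available.
All of (b)'s requirements are met (a current Annual Exemption Letter is held; the facility's operating hours per week are 82, under the 90 limit; a current Provisional Notice is held). However, paragraph (k) must be considered: (k) operates against (b): a current General Declaration is held. (b) is therefore removed.
Exception (c)'s conditions are all satisfied: average daily discharge volume is 90 litres, less than the 110 litres limit; the wastewater is Schedule-A-only; the reference index is 156, less than the 176 limit. Turning to paragraph (l): (l) operates against (c): the baseline figure is 65, less than the 73 limit. So (c) is unavailable.
All of (d)'s requirements are met (the facility's floor area is 400 m², less than the 500 m² limit; the facility operates on a batch process). Turning to paragraph (m): (m) is triggered — a current Annual Waiver is held. (d) is therefore removed.

No — exception (a) applies; Rhea's workshop is not required to file a quarterly discharge report.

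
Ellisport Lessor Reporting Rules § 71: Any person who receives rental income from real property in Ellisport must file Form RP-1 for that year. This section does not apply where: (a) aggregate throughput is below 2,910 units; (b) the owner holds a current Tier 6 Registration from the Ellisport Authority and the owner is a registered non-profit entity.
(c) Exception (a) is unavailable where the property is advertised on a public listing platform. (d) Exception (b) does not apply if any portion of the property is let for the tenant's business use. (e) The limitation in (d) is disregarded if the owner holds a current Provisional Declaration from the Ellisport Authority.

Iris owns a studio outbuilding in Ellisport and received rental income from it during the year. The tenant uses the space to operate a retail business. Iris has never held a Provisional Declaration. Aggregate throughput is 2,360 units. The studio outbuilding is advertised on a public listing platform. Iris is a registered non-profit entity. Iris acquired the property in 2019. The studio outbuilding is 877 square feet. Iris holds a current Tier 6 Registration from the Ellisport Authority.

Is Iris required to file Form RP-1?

Exception (a) is satisfied on its face — aggregate throughput is 2,360 units, below the 2,910 units limit. Turning to paragraph (c): (c) is triggered — the property is publicly advertised. (a) is therefore removed.
Exception (b): a current Tier 6 Registration is held; Iris is a registered non-profit — every condition holds. But: (d) operates — the space is let for business use. (e) is not triggered (the Provisional Declaration is not current), so (d) stands. (b) is therefore removed.
No exception displaces § 71.

Yes — Iris must file Form RP-1.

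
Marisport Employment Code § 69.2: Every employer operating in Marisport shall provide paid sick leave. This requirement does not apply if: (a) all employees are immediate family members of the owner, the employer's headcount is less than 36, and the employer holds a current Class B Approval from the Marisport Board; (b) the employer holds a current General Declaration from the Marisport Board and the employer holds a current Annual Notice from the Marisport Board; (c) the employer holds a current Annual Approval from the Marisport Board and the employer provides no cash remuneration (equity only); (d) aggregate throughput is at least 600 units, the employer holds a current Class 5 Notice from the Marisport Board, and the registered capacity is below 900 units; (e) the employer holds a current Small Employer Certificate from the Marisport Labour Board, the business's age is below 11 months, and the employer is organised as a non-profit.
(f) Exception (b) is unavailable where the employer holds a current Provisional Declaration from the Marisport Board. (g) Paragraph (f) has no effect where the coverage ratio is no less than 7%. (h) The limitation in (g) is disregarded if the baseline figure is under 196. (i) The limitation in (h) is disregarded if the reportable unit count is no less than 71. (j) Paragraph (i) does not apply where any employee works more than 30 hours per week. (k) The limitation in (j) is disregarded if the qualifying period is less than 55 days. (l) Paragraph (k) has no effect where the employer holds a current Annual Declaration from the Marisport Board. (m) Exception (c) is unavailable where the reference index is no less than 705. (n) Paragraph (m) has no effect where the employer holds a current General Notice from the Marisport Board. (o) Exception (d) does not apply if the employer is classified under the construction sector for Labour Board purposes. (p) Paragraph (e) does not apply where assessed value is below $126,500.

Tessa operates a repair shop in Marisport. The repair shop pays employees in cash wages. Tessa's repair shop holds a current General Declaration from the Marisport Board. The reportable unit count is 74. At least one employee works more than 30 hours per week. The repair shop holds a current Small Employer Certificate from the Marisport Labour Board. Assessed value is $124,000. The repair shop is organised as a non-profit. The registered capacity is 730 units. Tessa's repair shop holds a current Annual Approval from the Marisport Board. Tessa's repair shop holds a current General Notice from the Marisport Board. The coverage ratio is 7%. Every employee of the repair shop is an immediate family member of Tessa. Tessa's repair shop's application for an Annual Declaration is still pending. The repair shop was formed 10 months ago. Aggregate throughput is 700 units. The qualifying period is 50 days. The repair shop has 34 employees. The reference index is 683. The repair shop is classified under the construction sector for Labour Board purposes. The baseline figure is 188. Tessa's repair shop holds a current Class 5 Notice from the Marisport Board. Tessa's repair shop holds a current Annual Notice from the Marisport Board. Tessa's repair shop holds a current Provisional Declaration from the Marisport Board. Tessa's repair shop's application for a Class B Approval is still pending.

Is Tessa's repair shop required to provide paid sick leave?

No — exception (b) applies; Tessa's repair shop is not required to provide paid sick leave.

Exception (a) fails — the Class B Approval is not current.
Exception (b): a current General Declaration is held; a current Annual Notice is held — every condition holds. As to paragraphs (f)–(l): (f) operates (a current Provisional Declaration is held), but yields to (g): (g) operates against (f): the coverage ratio is 7%, meeting the 7% threshold. (h) is triggered (the baseline figure is 188, under the 196 limit), but is overridden by (i): (i) is engaged — the reportable unit count is 74, meeting the 71 threshold. (j) operates (at least one employee exceeds 30 hours/week), but is displaced by (k): (k) operates against (j): the qualifying period is 50 days, less than the 55 days limit. (l), which would lift (k), is not engaged — the Annual Declaration is not current. So (b) applies.
Exception (c) requires that the employer provides no cash remuneration (equity only); but employees are paid cash wages, so (c) is unavailable.
Exception (d) is satisfied on its face — aggregate throughput is 700 units, meeting the 600 units threshold; a current Class 5 Notice is held; the registered capacity is 730 units, below the 900 units limit. Turning to paragraph (o): (o) operates against (d): the repair shop is classified under the construction sector. Exception (d) does not apply.
Exception (e): a current Small Employer Certificate is held; the business's age is 10 months, below the 11 months limit; the employer is a non-profit — every condition holds. But applying paragraph (p): (p) operates against (e): assessed value is $124,000, below the $126,500 limit. (e) is therefore removed.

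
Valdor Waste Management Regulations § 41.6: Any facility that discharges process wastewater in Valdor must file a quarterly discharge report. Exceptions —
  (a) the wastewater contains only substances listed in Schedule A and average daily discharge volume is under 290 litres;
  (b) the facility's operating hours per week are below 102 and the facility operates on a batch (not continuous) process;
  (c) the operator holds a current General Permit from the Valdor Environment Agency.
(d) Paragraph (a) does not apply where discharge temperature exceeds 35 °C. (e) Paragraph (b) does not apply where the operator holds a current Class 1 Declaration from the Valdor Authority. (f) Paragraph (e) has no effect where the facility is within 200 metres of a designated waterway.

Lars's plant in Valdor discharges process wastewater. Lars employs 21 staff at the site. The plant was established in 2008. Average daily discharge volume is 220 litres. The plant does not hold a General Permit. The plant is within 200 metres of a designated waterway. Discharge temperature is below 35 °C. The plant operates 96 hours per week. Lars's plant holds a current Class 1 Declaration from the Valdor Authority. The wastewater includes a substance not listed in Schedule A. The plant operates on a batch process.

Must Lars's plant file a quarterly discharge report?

Exception (a) requires that the wastewater contains only substances listed in Schedule A; but the wastewater includes a non-Schedule-A substance, so (a) is unavailable.
All of (b)'s requirements are met (the facility's operating hours per week are 96, below the 102 limit; the facility operates on a batch process). As to paragraphs (e)–(f): (e) is engaged (a current Class 1 Declaration is held), but is set aside by (f): (f) operates — the plant is within 200 m of a designated waterway. So (b) applies.
Exception (c) requires that the operator holds a current General Permit from the Valdor Environment Agency; but no General Permit is held, so (c) is unavailable.

No — exception (b) applies; Lars's plant is not required to file a quarterly discharge report.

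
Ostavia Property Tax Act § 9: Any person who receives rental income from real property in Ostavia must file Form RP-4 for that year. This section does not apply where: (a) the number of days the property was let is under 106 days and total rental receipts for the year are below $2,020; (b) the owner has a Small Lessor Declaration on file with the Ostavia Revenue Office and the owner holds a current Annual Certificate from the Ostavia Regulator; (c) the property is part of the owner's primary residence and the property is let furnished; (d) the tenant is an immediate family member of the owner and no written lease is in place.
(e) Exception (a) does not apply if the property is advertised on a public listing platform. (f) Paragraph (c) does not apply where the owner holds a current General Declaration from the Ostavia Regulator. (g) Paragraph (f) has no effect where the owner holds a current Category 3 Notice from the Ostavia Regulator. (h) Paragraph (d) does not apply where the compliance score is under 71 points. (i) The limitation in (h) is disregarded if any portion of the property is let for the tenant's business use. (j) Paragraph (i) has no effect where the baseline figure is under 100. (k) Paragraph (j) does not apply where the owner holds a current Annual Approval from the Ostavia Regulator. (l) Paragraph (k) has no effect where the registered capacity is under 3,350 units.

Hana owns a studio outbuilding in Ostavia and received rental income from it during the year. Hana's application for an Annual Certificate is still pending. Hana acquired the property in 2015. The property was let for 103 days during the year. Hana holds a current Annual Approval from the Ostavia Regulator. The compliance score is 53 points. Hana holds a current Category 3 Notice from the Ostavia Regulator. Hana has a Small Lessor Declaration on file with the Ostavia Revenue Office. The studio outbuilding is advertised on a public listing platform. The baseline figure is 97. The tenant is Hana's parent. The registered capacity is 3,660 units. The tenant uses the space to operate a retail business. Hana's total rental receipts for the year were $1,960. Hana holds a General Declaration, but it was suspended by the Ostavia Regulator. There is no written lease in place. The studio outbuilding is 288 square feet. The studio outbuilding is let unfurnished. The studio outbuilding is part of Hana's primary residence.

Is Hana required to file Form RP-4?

All of (a)'s requirements are met (the number of days the property was let is 103 days, under the 106 days limit; total rental receipts for the year are $1,960, below the $2,020 limit). Turning to paragraph (e): (e) operates against (a): the property is publicly advertised. (a) is therefore removed.
Exception (b) requires that the owner holds a current Annual Certificate from the Ostavia Regulator; but there is no Annual Certificate in force, so (b) is unavailable.
Exception (c) does not apply: the property is let unfurnished.
Exception (d) is satisfied on its face — the tenant is an immediate family member; there is no written lease. Applying paragraphs (h)–(l): (h) would limit (d) — the compliance score is 53 points, under the 71 points limit — but (i) sets (h) aside: (i) operates — the space is let for business use. (j) would limit (i) — the baseline figure is 97, under the 100 limit — but (k) sets (j) aside: (k) is triggered — a current Annual Approval is held. (l), which would lift (k), is not engaged — the registered capacity is 3,660 units, not under 3,350 units. (d) remains available.

No — exception (d) applies; Hana is not required to file Form RP-4.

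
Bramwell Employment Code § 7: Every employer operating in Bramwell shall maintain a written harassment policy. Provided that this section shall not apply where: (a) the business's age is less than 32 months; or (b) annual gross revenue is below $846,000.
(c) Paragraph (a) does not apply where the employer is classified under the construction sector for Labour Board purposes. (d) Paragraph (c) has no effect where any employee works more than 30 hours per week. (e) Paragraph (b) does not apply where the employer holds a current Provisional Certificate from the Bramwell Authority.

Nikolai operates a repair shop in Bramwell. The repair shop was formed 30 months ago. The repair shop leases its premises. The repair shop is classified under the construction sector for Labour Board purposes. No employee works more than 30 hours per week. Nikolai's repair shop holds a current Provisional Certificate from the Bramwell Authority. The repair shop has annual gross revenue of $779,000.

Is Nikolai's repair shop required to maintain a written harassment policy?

Yes — Nikolai's repair shop must maintain a written harassment policy.

All of (a)'s requirements are met (the business's age is 30 months, less than the 32 months limit). But applying paragraphs (c)–(d): (c) operates against (a): the repair shop is classified under the construction sector. (d), which would lift (c), is not engaged — no employee exceeds 30 hours/week. So (a) is unavailable.
Exception (b): annual gross revenue is $779,000, below the $846,000 limit — every condition holds. Turning to paragraph (e): (e) is triggered — a current Provisional Certificate is held. Exception (b) does not apply.
No exception is made out. Nikolai's repair shop falls within the general rule.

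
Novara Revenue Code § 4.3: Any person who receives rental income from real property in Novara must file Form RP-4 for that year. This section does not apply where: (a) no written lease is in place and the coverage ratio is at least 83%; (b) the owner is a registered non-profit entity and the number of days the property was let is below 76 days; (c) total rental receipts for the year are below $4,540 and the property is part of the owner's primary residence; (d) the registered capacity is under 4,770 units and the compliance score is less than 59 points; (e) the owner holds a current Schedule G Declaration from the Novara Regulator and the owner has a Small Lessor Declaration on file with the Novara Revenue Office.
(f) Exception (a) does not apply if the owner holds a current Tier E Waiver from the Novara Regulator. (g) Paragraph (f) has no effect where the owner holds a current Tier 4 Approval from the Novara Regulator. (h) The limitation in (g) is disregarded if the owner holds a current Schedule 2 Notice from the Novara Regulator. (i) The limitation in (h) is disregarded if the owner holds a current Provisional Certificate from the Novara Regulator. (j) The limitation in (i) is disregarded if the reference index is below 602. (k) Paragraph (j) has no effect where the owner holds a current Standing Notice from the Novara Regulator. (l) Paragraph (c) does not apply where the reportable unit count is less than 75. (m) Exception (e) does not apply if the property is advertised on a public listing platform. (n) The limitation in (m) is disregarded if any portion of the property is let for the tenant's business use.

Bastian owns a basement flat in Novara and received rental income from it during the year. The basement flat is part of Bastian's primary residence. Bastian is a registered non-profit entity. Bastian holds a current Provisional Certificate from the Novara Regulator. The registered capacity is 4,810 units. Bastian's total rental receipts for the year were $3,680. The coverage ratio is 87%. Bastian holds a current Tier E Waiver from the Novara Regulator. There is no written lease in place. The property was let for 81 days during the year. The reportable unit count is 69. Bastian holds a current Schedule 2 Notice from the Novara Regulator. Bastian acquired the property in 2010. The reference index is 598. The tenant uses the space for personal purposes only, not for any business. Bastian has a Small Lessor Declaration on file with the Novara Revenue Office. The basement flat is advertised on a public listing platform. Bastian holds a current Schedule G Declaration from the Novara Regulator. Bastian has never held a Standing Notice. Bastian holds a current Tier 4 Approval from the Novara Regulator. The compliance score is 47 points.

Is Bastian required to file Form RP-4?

Yes — Bastian must file Form RP-4.

Exception (a): there is no written lease; the coverage ratio is 87%, meeting the 83% threshold — every condition holds. But: (f) operates against (a): a current Tier E Waiver is held. (g) operates (a current Tier 4 Approval is held), but is itself disapplied by (h): (h) applies — a current Schedule 2 Notice is held. (i) would limit (h) — a current Provisional Certificate is held — but (j) sets (i) aside: (j) operates against (i): the reference index is 598, below the 602 limit. (k), which would lift (j), is not engaged — there is no Standing Notice in force. (a) is therefore removed.
Exception (b) does not apply: the number of days the property was let is 81 days, not below 76 days.
Exception (c) is satisfied on its face — total rental receipts for the year are $3,680, below the $4,540 limit; the basement flat is part of the primary residence. However, paragraph (l) must be considered: (l) operates against (c): the reportable unit count is 69, less than the 75 limit. So (c) is unavailable.
Exception (d) does not apply: the registered capacity is 4,810 units, not under 4,770 units.
Exception (e) is satisfied on its face — a current Schedule G Declaration is held; a Small Lessor Declaration is on file. But applying paragraphs (m)–(n): (m) is engaged — the property is publicly advertised. (n), which would lift (m), is inapplicable — the space is used for personal purposes only. So (e) is unavailable.
Every exception is unavailable, so the rule governs.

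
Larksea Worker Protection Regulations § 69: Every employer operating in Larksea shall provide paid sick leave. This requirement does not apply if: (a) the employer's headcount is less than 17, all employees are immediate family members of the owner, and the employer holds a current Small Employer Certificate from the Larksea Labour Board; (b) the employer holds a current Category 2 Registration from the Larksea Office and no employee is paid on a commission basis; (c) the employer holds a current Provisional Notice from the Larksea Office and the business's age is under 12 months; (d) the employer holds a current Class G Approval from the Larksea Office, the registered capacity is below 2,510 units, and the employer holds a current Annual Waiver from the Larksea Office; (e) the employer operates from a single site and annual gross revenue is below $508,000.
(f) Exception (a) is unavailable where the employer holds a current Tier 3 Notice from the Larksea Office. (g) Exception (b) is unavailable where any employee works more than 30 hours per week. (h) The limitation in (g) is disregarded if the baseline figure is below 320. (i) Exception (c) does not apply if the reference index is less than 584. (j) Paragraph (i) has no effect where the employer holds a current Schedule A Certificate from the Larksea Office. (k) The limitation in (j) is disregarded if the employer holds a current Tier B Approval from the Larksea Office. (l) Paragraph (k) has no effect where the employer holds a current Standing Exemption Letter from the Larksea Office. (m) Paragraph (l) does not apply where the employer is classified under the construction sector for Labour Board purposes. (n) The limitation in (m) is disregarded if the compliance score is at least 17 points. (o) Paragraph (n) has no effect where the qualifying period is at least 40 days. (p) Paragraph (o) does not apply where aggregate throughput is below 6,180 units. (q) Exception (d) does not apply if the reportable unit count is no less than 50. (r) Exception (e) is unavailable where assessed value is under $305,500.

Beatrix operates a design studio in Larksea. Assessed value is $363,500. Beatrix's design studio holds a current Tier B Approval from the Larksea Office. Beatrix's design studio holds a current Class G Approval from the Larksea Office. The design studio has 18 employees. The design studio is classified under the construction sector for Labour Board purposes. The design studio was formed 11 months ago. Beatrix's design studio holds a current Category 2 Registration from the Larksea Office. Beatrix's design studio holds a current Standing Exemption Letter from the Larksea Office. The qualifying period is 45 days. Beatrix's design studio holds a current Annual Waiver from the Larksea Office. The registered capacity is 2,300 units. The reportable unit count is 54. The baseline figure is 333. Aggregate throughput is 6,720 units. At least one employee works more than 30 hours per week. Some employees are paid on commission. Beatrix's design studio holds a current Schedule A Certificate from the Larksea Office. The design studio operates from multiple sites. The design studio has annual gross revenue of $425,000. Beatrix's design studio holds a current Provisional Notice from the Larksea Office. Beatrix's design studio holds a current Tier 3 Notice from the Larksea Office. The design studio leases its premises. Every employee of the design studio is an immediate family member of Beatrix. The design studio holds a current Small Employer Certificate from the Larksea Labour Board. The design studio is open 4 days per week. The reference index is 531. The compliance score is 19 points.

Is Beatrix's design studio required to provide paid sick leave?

Exception (a) fails — the employer's headcount is 18, not less than 17.
Exception (b) requires that no employee is paid on a commission basis; but some employees are paid on commission, so (b) is unavailable.
Exception (c)'s conditions are all satisfied: a current Provisional Notice is held; the business's age is 11 months, under the 12 months limit. But applying paragraphs (i)–(p): (i) is triggered — the reference index is 531, less than the 584 limit. (j) operates (a current Schedule A Certificate is held), but is overridden by (k): (k) operates against (j): a current Tier B Approval is held. (l) would limit (k) — a current Standing Exemption Letter is held — but (m) sets (l) aside: (m) is engaged — the design studio is classified under the construction sector. (n) would limit (m) — the compliance score is 19 points, meeting the 17 points threshold — but (o) sets (n) aside: (o) operates — the qualifying period is 45 days, meeting the 40 days threshold. (p), which would lift (o), does not operate here — aggregate throughput is 6,720 units, not below 6,180 units. So (c) is unavailable.
All of (d)'s requirements are met (a current Class G Approval is held; the registered capacity is 2,300 units, below the 2,510 units limit; a current Annual Waiver is held). But: (q) operates against (d): the reportable unit count is 54, meeting the 50 threshold. Exception (d) does not apply.
Exception (e) fails — the employer operates from multiple sites.
No exception displaces § 69.

Yes — Beatrix's design studio must provide paid sick leave.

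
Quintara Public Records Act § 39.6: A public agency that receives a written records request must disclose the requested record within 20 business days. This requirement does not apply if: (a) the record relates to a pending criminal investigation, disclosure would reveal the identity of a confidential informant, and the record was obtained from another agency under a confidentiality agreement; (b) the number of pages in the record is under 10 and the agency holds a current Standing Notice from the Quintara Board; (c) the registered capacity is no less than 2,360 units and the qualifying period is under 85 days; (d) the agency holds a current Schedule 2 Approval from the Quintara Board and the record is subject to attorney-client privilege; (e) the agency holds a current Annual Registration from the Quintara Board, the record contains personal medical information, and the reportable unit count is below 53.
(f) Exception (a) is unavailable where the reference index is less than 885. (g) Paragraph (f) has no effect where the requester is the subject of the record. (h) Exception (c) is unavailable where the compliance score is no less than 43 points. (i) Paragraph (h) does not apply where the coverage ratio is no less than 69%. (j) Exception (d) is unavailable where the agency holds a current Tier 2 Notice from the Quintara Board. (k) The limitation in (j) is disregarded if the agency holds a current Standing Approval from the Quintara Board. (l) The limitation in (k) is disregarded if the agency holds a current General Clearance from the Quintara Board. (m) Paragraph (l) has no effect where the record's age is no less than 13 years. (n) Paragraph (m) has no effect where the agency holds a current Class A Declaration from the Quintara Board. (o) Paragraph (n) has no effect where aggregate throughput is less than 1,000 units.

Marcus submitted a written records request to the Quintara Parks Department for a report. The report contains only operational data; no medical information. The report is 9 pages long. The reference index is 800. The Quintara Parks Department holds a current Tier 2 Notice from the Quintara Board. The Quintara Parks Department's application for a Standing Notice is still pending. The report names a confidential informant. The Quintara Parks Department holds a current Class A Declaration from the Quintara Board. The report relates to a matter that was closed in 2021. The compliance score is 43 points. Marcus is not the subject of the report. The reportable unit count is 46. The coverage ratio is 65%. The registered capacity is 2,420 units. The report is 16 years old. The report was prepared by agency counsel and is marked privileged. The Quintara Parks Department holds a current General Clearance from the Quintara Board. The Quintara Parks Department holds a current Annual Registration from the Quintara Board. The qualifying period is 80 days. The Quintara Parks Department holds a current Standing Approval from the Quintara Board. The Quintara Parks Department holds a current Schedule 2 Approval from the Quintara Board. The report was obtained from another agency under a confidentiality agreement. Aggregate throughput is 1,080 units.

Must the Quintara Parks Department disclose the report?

Yes — the Quintara Parks Department must disclose the report.

Exception (a) fails — the report relates to a closed matter.
Exception (b) fails — no current Standing Notice is held.
All of (c)'s requirements are met (the registered capacity is 2,420 units, meeting the 2,360 units threshold; the qualifying period is 80 days, under the 85 days limit). Turning to paragraphs (h)–(i): (h) operates against (c): the compliance score is 43 points, meeting the 43 points threshold. (i) does not operate here (the coverage ratio is 65%, short of 69%), so (h) stands. So (c) is unavailable.
All of (d)'s requirements are met (a current Schedule 2 Approval is held; the report is privileged). However, paragraphs (j)–(o) must be considered: (j) operates — a current Tier 2 Notice is held. (k) operates (a current Standing Approval is held), but yields to (l): (l) applies — a current General Clearance is held. (m) would limit (l) — the record's age is 16 years, meeting the 13 years threshold — but (n) sets (m) aside: (n) applies — a current Class A Declaration is held. (o) is not triggered (aggregate throughput is 1,080 units, not less than 1,000 units), so (n) stands. So (d) is unavailable.
Exception (e) fails — the report contains only operational data.
No exception applies. The general rule governs.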